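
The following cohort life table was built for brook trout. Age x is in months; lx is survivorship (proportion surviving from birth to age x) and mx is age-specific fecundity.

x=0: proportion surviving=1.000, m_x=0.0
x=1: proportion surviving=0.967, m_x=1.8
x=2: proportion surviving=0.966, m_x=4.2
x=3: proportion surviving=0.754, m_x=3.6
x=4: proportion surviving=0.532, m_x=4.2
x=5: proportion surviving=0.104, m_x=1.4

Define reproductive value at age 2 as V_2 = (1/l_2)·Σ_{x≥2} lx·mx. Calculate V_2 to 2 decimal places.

lx·mx for x ≥ 2: 4.0572, 2.7144, 2.2344, 0.1456 → sum = 9.1516
V_2 = 9.1516 / l_2 = 9.1516 / 0.966 = 9.473706… → 9.47

9.47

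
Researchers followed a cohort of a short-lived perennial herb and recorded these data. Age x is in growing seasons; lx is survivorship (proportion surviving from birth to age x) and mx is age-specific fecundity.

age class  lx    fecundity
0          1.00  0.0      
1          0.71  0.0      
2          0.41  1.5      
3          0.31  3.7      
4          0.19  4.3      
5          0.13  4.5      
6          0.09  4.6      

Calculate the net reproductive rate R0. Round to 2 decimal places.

3.58

lx·mx by age: 0, 0, 0.615, 1.147, 0.817, 0.585, 0.414
R0 = Σ lx·mx = 3.578 → 3.58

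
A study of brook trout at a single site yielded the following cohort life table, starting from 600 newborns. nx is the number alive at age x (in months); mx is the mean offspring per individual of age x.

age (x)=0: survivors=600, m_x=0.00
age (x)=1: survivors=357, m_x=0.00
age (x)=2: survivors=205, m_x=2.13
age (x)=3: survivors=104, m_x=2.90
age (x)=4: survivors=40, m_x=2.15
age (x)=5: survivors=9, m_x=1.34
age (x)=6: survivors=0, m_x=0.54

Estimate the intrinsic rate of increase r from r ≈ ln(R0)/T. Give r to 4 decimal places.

0.1273

lx = nx/n0 = nx/600: 1, 0.595, 0.34167…, 0.17333…, 0.06667…, 0.015, 0
R0 = Σ lx·mx = 0 + 0 + 0.72775… + 0.50267… + 0.14333… + 0.0201 + 0 = 1.39385…
Σ x·lx·mx = 3.637333…; T = 3.637333…/1.39385… = 2.60956…
r ≈ ln(R0)/T = ln(1.39385…)/2.60956… = 0.127251… → 0.1273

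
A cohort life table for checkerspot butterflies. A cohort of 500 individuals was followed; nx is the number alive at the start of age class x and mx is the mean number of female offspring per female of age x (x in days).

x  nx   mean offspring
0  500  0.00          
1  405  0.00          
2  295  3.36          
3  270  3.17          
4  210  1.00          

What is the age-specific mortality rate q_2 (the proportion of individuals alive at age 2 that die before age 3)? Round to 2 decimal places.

lx = nx/n0 = nx/500: 1, 0.81, 0.59, 0.54, 0.42
q_2 = (l_2 − l_3) / l_2 = (0.59 − 0.54) / 0.59
     = 0.05 / 0.59 = 0.084746… → 0.08

0.08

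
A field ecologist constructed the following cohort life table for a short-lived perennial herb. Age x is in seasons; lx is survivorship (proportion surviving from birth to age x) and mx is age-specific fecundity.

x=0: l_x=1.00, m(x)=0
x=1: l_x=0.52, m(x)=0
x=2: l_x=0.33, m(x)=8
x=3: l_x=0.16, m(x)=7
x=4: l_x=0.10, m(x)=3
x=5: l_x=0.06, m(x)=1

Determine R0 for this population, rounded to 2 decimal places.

4.12

lx·mx by age: 0, 0, 2.64, 1.12, 0.3, 0.06
R0 = Σ lx·mx = 4.12 → 4.12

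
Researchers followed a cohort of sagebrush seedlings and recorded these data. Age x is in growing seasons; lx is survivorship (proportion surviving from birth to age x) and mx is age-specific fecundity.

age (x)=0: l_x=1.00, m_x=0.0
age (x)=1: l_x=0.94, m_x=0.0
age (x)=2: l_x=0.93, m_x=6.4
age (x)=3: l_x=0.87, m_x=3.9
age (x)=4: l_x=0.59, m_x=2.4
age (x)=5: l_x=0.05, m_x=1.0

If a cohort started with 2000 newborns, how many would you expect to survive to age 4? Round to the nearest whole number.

Expected survivors = N0 · l_4 = 2000 × 0.59 = 1180 → 1180

1180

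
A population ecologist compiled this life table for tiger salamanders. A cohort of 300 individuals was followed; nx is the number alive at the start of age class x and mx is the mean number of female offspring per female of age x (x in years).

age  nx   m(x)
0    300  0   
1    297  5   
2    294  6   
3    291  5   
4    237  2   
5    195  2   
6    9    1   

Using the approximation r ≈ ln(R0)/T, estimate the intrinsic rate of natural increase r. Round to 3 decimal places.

lx = nx/n0 = nx/300: 1, 0.99, 0.98, 0.97, 0.79, 0.65, 0.03
R0 = Σ lx·mx = 0 + 4.95 + 5.88 + 4.85 + 1.58 + 1.3 + 0.03 = 18.59
Σ x·lx·mx = 44.26; T = 44.26/18.59 = 2.38085…
r ≈ ln(R0)/T = ln(18.59)/2.38085… = 1.22755… → 1.228

1.228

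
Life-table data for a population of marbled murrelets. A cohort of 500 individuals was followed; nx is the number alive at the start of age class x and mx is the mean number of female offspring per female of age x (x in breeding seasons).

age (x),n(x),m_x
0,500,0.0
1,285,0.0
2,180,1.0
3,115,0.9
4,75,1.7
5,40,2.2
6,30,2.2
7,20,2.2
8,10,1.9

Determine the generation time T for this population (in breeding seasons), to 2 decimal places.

3.94

lx = nx/n0 = nx/500: 1, 0.57, 0.36, 0.23, 0.15, 0.08, 0.06, 0.04, 0.02
lx·mx: 0, 0, 0.36, 0.207, 0.255, 0.176, 0.132, 0.088, 0.038 → R0 = 1.256
x·lx·mx: 0, 0, 0.72, 0.621, 1.02, 0.88, 0.792, 0.616, 0.304 → Σ = 4.953
T = 4.953 / 1.256 = 3.943471… → 3.94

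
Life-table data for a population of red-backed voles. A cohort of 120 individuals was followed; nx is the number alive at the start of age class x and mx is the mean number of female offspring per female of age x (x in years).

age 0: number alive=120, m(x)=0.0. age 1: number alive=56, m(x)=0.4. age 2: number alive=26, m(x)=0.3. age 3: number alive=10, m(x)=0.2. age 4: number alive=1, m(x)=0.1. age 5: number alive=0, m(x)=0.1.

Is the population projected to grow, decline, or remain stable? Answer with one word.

lx = nx/n0 = nx/120: 1, 0.46667…, 0.21667…, 0.08333…, 0.00833…, 0
R0 = Σ lx·mx = 0 + 0.186667… + 0.065… + 0.016667… + 0.000833… + 0 = 0.269167…
R0 < 1, so the population is declining.

declining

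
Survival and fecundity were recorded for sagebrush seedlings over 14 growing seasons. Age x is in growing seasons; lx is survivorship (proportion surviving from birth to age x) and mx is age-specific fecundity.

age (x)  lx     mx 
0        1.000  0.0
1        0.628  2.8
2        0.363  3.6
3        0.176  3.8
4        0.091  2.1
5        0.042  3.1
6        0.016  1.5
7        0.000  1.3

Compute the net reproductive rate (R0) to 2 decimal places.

4.08

lx·mx by age: 0, 1.7584, 1.3068, 0.6688, 0.1911, 0.1302, 0.024, 0
R0 = Σ lx·mx = 4.0793 → 4.08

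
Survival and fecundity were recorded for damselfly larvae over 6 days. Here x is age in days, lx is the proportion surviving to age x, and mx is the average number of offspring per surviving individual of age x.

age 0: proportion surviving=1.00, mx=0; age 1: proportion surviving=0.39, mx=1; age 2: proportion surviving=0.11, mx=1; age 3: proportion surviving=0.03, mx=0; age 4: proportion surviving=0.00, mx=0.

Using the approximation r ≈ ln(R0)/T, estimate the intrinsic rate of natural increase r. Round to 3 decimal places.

R0 = Σ lx·mx = 0 + 0.39 + 0.11 + 0 + 0 = 0.5
Σ x·lx·mx = 0.61; T = 0.61/0.5 = 1.22
r ≈ ln(R0)/T = ln(0.5)/1.22 = -0.56815… → -0.568

-0.568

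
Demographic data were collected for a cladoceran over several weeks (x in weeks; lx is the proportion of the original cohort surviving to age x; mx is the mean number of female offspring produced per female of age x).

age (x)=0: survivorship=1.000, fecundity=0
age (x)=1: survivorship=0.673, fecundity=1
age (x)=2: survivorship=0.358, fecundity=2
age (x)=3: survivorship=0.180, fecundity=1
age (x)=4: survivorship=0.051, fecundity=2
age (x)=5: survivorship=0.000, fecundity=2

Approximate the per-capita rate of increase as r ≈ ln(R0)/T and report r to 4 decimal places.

R0 = Σ lx·mx = 0 + 0.673 + 0.716 + 0.18 + 0.102 + 0 = 1.671
Σ x·lx·mx = 3.053; T = 3.053/1.671 = 1.82705…
r ≈ ln(R0)/T = ln(1.671)/1.82705… = 0.281012… → 0.2810

0.2810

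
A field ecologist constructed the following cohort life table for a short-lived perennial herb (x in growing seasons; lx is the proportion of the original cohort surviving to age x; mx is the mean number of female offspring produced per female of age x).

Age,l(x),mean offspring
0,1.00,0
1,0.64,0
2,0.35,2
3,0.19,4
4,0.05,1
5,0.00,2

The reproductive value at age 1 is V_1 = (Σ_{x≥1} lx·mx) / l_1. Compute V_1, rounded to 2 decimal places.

lx·mx for x ≥ 1: 0, 0.7, 0.76, 0.05, 0 → sum = 1.51
V_1 = 1.51 / l_1 = 1.51 / 0.64 = 2.359375 → 2.36

2.36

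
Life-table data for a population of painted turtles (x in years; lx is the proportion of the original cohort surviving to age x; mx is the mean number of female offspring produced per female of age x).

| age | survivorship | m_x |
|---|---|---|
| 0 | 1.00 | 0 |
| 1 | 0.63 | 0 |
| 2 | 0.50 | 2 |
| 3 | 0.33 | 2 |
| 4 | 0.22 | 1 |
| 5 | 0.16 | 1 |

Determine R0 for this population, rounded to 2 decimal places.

2.04

lx·mx by age: 0, 0, 1, 0.66, 0.22, 0.16
R0 = Σ lx·mx = 2.04 → 2.04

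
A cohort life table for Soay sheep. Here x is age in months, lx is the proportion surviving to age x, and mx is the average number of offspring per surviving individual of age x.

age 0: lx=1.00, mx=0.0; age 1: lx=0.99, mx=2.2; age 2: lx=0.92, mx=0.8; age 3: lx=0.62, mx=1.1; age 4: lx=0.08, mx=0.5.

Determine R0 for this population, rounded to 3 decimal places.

3.636

lx·mx by age: 0, 2.178, 0.736, 0.682, 0.04
R0 = Σ lx·mx = 3.636 → 3.636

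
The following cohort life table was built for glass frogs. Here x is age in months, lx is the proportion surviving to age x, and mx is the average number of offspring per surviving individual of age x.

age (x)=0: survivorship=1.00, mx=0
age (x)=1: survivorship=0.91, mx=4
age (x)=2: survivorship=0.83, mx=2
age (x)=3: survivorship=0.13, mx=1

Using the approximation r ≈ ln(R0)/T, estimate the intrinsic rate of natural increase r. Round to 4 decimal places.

1.2500

R0 = Σ lx·mx = 0 + 3.64 + 1.66 + 0.13 = 5.43
Σ x·lx·mx = 7.35; T = 7.35/5.43 = 1.35359…
r ≈ ln(R0)/T = ln(5.43)/1.35359… = 1.249963… → 1.2500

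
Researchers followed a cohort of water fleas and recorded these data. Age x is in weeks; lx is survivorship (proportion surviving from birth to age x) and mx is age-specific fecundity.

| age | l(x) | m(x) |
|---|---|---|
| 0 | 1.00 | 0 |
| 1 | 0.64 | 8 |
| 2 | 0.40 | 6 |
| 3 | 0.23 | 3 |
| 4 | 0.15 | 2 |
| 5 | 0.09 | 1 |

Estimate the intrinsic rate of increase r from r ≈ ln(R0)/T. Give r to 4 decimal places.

R0 = Σ lx·mx = 0 + 5.12 + 2.4 + 0.69 + 0.3 + 0.09 = 8.6
Σ x·lx·mx = 13.64; T = 13.64/8.6 = 1.58605…
r ≈ ln(R0)/T = ln(8.6)/1.58605… = 1.356683… → 1.3567

1.3567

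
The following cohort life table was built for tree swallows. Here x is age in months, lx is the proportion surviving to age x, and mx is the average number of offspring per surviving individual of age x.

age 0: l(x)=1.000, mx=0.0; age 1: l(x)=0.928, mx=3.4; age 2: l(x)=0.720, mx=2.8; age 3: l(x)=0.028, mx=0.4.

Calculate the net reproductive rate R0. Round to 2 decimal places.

5.18

lx·mx by age: 0, 3.1552, 2.016, 0.0112
R0 = Σ lx·mx = 5.1824 → 5.18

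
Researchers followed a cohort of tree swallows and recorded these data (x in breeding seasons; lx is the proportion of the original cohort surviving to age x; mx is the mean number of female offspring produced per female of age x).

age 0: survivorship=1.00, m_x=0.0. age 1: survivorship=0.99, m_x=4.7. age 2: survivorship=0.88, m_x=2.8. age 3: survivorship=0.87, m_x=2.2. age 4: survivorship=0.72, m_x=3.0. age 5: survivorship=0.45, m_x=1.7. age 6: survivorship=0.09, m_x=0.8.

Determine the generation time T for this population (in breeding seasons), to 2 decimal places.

lx·mx: 0, 4.653, 2.464, 1.914, 2.16, 0.765, 0.072 → R0 = 12.028
x·lx·mx: 0, 4.653, 4.928, 5.742, 8.64, 3.825, 0.432 → Σ = 28.22
T = 28.22 / 12.028 = 2.346192… → 2.35

2.35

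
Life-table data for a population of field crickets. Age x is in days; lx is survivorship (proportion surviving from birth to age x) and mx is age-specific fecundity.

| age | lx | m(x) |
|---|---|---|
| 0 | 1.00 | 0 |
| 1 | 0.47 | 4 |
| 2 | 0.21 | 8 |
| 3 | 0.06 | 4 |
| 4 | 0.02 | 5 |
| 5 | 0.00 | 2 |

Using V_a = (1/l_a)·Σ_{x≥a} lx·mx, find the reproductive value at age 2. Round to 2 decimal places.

lx·mx for x ≥ 2: 1.68, 0.24, 0.1, 0 → sum = 2.02
V_2 = 2.02 / l_2 = 2.02 / 0.21 = 9.619048… → 9.62

9.62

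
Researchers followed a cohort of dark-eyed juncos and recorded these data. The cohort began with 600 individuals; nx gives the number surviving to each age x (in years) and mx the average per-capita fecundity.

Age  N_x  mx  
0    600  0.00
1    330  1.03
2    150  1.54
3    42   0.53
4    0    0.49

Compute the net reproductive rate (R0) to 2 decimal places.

lx = nx/n0 = nx/600: 1, 0.55, 0.25, 0.07, 0
lx·mx by age: 0, 0.5665, 0.385, 0.0371, 0
R0 = Σ lx·mx = 0.9886 → 0.99

0.99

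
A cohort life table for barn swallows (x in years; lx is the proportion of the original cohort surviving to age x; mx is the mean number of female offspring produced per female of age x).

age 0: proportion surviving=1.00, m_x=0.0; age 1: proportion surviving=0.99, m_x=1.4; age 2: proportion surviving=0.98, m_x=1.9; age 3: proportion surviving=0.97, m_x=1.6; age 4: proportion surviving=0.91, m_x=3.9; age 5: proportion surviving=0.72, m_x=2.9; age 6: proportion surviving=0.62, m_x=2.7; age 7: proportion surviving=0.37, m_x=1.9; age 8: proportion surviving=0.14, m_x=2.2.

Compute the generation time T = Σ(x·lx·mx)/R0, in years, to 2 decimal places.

lx·mx: 0, 1.386, 1.862, 1.552, 3.549, 2.088, 1.674, 0.703, 0.308 → R0 = 13.122
x·lx·mx: 0, 1.386, 3.724, 4.656, 14.196, 10.44, 10.044, 4.921, 2.464 → Σ = 51.831
T = 51.831 / 13.122 = 3.949931… → 3.95

3.95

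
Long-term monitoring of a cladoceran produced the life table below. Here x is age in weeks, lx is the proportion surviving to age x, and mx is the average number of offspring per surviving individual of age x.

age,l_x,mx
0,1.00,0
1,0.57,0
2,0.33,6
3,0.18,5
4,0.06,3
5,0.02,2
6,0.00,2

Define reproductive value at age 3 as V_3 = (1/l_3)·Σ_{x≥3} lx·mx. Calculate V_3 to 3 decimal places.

6.222

lx·mx for x ≥ 3: 0.9, 0.18, 0.04, 0 → sum = 1.12
V_3 = 1.12 / l_3 = 1.12 / 0.18 = 6.222222… → 6.222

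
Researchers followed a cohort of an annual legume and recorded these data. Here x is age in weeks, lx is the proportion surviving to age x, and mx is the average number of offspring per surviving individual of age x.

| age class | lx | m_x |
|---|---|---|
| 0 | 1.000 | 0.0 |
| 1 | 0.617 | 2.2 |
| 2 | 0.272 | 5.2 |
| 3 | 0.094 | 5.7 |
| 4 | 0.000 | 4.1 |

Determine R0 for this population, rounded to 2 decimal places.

lx·mx by age: 0, 1.3574, 1.4144, 0.5358, 0
R0 = Σ lx·mx = 3.3076 → 3.31

3.31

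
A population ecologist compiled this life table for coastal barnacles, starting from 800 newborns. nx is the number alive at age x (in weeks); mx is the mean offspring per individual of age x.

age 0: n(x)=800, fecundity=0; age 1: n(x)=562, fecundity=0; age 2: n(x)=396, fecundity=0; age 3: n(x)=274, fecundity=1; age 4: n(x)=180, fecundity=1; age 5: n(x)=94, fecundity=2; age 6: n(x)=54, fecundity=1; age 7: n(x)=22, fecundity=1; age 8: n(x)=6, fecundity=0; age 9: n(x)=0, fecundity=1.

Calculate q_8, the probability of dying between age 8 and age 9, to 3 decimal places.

lx = nx/n0 = nx/800: 1, 0.7025, 0.495, 0.3425, 0.225, 0.1175, 0.0675, 0.0275, 0.0075, 0
q_8 = (l_8 − l_9) / l_8 = (0.0075 − 0) / 0.0075
     = 0.0075 / 0.0075 = 1 → 1.000

1.000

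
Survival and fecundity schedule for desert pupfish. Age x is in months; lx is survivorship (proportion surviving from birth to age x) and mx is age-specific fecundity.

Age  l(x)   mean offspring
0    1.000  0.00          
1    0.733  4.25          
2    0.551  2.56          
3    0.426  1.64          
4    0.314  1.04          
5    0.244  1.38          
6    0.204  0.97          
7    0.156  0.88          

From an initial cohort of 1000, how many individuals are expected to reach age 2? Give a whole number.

551

Expected survivors = N0 · l_2 = 1000 × 0.551 = 551 → 551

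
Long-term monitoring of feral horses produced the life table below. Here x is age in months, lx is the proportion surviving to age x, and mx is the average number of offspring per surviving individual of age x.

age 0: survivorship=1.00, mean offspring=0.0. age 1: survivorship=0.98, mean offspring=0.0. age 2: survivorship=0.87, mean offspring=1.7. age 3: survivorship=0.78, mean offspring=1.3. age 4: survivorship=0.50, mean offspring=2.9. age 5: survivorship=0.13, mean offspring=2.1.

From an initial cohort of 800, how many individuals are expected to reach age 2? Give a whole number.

696

Expected survivors = N0 · l_2 = 800 × 0.87 = 696 → 696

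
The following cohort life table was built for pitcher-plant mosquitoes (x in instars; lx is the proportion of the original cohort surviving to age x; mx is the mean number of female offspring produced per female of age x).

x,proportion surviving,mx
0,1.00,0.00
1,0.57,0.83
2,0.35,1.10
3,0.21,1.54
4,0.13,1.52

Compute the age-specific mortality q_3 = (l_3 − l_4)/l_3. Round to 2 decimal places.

q_3 = (l_3 − l_4) / l_3 = (0.21 − 0.13) / 0.21
     = 0.08 / 0.21 = 0.380952… → 0.38

0.38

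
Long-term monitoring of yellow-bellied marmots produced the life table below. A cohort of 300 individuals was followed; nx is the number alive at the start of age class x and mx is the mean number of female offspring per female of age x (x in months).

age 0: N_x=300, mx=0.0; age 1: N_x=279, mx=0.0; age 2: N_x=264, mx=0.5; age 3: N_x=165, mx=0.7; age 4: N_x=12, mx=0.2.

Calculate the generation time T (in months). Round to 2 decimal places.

2.48

lx = nx/n0 = nx/300: 1, 0.93, 0.88, 0.55, 0.04
lx·mx: 0, 0, 0.44, 0.385, 0.008 → R0 = 0.833
x·lx·mx: 0, 0, 0.88, 1.155, 0.032 → Σ = 2.067
T = 2.067 / 0.833 = 2.481393… → 2.48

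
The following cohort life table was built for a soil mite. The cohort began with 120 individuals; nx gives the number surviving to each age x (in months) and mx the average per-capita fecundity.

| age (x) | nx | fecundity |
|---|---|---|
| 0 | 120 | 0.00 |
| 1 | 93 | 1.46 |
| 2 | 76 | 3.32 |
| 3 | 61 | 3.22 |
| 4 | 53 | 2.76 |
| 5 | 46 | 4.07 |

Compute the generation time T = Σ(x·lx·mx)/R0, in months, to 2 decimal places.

lx = nx/n0 = nx/120: 1, 0.775, 0.63333…, 0.50833…, 0.44167…, 0.38333…
lx·mx: 0, 1.1315, 2.102667…, 1.636833…, 1.219…, 1.560167… → R0 = 7.650167…
x·lx·mx: 0, 1.1315, 4.205333…, 4.9105…, 4.876…, 7.800833… → Σ = 22.924167…
T = 22.924167… / 7.650167… = 2.996558… → 3.00

3.00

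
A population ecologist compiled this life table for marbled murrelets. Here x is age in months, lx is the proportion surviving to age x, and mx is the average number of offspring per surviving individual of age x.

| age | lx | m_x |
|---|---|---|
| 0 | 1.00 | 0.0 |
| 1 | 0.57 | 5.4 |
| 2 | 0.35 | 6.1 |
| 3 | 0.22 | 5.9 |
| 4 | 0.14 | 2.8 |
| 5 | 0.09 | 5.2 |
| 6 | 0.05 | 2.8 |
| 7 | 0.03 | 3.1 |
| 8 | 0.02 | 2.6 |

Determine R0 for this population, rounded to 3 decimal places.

7.656

lx·mx by age: 0, 3.078, 2.135, 1.298, 0.392, 0.468, 0.14, 0.093, 0.052
R0 = Σ lx·mx = 7.656 → 7.656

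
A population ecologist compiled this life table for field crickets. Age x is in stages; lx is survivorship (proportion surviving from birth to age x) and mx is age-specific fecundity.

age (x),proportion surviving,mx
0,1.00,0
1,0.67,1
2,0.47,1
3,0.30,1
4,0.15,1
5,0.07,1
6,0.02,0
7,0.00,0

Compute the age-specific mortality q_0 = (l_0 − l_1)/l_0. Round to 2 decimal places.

0.33

q_0 = (l_0 − l_1) / l_0 = (1 − 0.67) / 1
     = 0.33 / 1 = 0.33 → 0.33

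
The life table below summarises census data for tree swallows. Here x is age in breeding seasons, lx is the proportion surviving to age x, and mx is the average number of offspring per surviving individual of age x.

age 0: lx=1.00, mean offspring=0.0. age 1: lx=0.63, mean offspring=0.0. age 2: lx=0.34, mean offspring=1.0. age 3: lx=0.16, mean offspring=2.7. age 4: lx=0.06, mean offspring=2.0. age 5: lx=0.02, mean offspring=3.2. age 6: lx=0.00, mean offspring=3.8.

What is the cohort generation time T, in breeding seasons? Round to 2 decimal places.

2.90

lx·mx: 0, 0, 0.34, 0.432, 0.12, 0.064, 0 → R0 = 0.956
x·lx·mx: 0, 0, 0.68, 1.296, 0.48, 0.32, 0 → Σ = 2.776
T = 2.776 / 0.956 = 2.903766… → 2.90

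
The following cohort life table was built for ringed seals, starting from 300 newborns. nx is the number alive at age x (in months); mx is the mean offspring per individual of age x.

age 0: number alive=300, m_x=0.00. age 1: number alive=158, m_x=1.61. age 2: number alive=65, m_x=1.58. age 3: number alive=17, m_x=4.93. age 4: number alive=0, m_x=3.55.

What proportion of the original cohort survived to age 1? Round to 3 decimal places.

0.527

l_1 = n_1/n_0 = 158/300 = 0.526667… → 0.527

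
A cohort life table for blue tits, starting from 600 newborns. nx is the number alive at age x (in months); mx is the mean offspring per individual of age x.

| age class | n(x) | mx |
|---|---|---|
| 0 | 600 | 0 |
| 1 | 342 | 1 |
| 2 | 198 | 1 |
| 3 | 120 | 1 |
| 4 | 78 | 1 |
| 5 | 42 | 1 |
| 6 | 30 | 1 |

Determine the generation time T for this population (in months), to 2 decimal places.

2.22

lx = nx/n0 = nx/600: 1, 0.57, 0.33, 0.2, 0.13, 0.07, 0.05
lx·mx: 0, 0.57, 0.33, 0.2, 0.13, 0.07, 0.05 → R0 = 1.35
x·lx·mx: 0, 0.57, 0.66, 0.6, 0.52, 0.35, 0.3 → Σ = 3
T = 3 / 1.35 = 2.222222… → 2.22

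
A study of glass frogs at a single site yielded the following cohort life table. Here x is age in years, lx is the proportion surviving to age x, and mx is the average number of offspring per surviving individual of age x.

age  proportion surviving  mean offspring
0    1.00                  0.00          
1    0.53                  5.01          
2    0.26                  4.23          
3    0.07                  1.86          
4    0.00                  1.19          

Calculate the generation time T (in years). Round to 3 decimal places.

lx·mx: 0, 2.6553, 1.0998, 0.1302, 0 → R0 = 3.8853
x·lx·mx: 0, 2.6553, 2.1996, 0.3906, 0 → Σ = 5.2455
T = 5.2455 / 3.8853 = 1.350089… → 1.350

1.350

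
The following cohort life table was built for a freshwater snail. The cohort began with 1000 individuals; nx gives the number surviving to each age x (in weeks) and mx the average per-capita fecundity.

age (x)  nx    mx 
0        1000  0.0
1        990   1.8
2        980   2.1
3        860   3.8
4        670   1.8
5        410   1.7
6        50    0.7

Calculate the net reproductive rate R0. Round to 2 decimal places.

9.05

lx = nx/n0 = nx/1000: 1, 0.99, 0.98, 0.86, 0.67, 0.41, 0.05
lx·mx by age: 0, 1.782, 2.058, 3.268, 1.206, 0.697, 0.035
R0 = Σ lx·mx = 9.046 → 9.05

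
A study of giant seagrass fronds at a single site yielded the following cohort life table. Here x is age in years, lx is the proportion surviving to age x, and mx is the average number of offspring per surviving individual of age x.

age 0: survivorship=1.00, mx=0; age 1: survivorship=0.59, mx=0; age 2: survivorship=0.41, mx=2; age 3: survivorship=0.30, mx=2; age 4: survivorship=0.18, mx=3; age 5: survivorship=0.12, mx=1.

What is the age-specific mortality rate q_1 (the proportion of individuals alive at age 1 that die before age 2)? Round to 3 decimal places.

q_1 = (l_1 − l_2) / l_1 = (0.59 − 0.41) / 0.59
     = 0.18 / 0.59 = 0.305085… → 0.305

0.305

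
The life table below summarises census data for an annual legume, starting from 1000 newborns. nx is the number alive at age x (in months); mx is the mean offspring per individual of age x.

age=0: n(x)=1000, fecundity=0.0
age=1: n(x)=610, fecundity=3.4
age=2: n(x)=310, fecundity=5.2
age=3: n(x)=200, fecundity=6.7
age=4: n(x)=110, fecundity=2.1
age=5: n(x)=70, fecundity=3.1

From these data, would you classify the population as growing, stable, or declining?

growing

lx = nx/n0 = nx/1000: 1, 0.61, 0.31, 0.2, 0.11, 0.07
R0 = Σ lx·mx = 0 + 2.074 + 1.612 + 1.34 + 0.231 + 0.217 = 5.474
R0 > 1, so the population is growing.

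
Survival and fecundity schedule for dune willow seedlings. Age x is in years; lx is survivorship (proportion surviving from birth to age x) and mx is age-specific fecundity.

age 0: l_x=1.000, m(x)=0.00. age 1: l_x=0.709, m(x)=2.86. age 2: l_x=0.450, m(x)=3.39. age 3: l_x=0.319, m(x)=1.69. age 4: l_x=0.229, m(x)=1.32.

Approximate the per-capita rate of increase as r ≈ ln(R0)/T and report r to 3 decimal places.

R0 = Σ lx·mx = 0 + 2.02774 + 1.5255 + 0.53911 + 0.30228 = 4.39463
Σ x·lx·mx = 7.90519; T = 7.90519/4.39463 = 1.79883…
r ≈ ln(R0)/T = ln(4.39463)/1.79883… = 0.82297… → 0.823

0.823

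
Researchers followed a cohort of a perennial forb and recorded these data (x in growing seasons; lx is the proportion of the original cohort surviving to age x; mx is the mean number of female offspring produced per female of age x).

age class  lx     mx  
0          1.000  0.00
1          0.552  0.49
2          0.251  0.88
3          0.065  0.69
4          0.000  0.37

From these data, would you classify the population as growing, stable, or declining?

R0 = Σ lx·mx = 0 + 0.27048 + 0.22088 + 0.04485 + 0 = 0.53621
R0 < 1, so the population is declining.

declining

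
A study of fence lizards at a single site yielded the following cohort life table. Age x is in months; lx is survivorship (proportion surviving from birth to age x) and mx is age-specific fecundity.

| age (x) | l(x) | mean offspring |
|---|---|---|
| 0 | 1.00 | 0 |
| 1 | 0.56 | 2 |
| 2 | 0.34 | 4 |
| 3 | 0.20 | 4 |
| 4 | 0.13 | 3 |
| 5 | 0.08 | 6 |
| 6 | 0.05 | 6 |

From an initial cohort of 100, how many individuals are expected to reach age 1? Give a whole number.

56

Expected survivors = N0 · l_1 = 100 × 0.56 = 56 → 56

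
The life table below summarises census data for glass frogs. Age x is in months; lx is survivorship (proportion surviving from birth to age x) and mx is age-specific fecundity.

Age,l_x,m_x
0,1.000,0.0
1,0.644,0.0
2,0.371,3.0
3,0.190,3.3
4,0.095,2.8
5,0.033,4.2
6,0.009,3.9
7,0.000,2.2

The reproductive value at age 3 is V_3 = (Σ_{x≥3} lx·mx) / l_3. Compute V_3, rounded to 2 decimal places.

5.61

lx·mx for x ≥ 3: 0.627, 0.266, 0.1386, 0.0351, 0 → sum = 1.0667
V_3 = 1.0667 / l_3 = 1.0667 / 0.19 = 5.614211… → 5.61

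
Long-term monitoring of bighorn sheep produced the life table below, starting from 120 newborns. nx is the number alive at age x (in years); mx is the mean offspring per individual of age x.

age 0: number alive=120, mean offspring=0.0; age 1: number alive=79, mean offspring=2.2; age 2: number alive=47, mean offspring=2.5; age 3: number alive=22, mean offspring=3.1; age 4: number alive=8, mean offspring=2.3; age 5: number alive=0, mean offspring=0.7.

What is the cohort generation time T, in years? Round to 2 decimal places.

lx = nx/n0 = nx/120: 1, 0.65833…, 0.39167…, 0.18333…, 0.06667…, 0
lx·mx: 0, 1.448333…, 0.979167…, 0.568333…, 0.153333…, 0 → R0 = 3.149167…
x·lx·mx: 0, 1.448333…, 1.958333…, 1.705…, 0.613333…, 0 → Σ = 5.725…
T = 5.725… / 3.149167… = 1.817941… → 1.82

1.82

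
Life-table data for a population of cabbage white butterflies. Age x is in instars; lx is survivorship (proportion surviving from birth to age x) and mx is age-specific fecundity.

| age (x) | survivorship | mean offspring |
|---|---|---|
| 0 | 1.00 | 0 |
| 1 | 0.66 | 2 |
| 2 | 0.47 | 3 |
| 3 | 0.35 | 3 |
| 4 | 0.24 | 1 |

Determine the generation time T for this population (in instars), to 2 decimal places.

2.05

lx·mx: 0, 1.32, 1.41, 1.05, 0.24 → R0 = 4.02
x·lx·mx: 0, 1.32, 2.82, 3.15, 0.96 → Σ = 8.25
T = 8.25 / 4.02 = 2.052239… → 2.05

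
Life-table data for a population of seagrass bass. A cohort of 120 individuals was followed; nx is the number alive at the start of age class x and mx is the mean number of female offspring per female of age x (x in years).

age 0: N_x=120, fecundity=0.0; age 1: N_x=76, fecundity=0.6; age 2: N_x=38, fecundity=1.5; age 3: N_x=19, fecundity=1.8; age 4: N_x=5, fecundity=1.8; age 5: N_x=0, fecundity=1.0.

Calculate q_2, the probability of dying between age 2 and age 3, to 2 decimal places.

lx = nx/n0 = nx/120: 1, 0.63333…, 0.31667…, 0.15833…, 0.04167…, 0
q_2 = (l_2 − l_3) / l_2 = (0.316667… − 0.158333…) / 0.316667…
     = 0.158333… / 0.316667… = 0.5… → 0.50

0.50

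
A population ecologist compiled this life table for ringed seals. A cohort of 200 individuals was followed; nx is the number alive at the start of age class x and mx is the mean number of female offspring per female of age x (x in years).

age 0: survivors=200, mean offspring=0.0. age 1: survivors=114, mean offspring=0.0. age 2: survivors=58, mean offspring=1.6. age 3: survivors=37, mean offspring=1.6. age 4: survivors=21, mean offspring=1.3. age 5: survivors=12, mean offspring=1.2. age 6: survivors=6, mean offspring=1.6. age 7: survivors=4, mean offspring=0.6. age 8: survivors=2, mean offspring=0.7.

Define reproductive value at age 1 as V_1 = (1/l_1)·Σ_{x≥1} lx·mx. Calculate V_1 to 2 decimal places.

lx = nx/n0 = nx/200: 1, 0.57, 0.29, 0.185, 0.105, 0.06, 0.03, 0.02, 0.01
lx·mx for x ≥ 1: 0, 0.464, 0.296, 0.1365, 0.072, 0.048, 0.012, 0.007 → sum = 1.0355
V_1 = 1.0355 / l_1 = 1.0355 / 0.57 = 1.816667… → 1.82

1.82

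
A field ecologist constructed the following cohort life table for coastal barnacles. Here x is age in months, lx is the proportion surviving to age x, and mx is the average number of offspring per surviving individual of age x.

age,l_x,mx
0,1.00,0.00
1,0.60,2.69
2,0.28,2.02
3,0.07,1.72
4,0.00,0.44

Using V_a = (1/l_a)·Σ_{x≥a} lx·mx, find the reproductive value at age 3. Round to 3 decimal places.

1.720

lx·mx for x ≥ 3: 0.1204, 0 → sum = 0.1204
V_3 = 0.1204 / l_3 = 0.1204 / 0.07 = 1.72 → 1.720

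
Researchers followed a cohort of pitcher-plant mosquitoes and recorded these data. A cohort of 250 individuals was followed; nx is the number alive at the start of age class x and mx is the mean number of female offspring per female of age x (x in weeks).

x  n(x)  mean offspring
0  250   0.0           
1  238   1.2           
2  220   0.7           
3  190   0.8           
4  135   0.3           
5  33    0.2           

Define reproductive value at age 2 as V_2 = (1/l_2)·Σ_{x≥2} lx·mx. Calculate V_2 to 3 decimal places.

1.605

lx = nx/n0 = nx/250: 1, 0.952, 0.88, 0.76, 0.54, 0.132
lx·mx for x ≥ 2: 0.616, 0.608, 0.162, 0.0264 → sum = 1.4124
V_2 = 1.4124 / l_2 = 1.4124 / 0.88 = 1.605 → 1.605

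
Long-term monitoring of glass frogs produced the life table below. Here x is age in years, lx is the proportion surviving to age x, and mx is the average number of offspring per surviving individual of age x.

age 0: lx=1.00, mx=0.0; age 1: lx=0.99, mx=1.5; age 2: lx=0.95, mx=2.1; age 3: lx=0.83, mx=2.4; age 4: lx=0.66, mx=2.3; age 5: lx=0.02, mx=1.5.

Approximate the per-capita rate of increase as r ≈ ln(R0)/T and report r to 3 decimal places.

R0 = Σ lx·mx = 0 + 1.485 + 1.995 + 1.992 + 1.518 + 0.03 = 7.02
Σ x·lx·mx = 17.673; T = 17.673/7.02 = 2.51752…
r ≈ ln(R0)/T = ln(7.02)/2.51752… = 0.77408… → 0.774

0.774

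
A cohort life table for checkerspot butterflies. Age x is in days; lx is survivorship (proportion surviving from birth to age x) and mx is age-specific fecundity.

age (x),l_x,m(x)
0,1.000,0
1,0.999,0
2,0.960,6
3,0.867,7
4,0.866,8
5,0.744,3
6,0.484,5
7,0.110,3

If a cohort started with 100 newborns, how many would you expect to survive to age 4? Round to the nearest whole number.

87

Expected survivors = N0 · l_4 = 100 × 0.866 = 86.6 → 87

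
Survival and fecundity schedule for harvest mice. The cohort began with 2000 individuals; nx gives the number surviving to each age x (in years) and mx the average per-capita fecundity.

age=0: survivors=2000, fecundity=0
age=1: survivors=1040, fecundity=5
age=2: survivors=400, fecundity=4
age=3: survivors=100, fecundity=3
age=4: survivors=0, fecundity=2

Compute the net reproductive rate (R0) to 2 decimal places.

3.55

lx = nx/n0 = nx/2000: 1, 0.52, 0.2, 0.05, 0
lx·mx by age: 0, 2.6, 0.8, 0.15, 0
R0 = Σ lx·mx = 3.55 → 3.55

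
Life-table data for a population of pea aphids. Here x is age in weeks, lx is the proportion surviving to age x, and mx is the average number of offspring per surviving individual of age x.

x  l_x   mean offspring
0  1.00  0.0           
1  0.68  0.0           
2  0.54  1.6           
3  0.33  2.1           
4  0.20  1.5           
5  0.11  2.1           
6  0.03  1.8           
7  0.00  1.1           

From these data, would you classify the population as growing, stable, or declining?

R0 = Σ lx·mx = 0 + 0 + 0.864 + 0.693 + 0.3 + 0.231 + 0.054 + 0 = 2.142
R0 > 1, so the population is growing.

growing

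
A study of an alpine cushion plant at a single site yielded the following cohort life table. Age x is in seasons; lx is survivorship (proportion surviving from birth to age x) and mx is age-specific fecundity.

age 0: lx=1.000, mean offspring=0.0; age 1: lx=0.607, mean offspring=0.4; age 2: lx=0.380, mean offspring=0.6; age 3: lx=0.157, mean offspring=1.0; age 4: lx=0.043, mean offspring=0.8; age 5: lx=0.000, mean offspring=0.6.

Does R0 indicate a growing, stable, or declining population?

R0 = Σ lx·mx = 0 + 0.2428 + 0.228 + 0.157 + 0.0344 + 0 = 0.6622
R0 < 1, so the population is declining.

declining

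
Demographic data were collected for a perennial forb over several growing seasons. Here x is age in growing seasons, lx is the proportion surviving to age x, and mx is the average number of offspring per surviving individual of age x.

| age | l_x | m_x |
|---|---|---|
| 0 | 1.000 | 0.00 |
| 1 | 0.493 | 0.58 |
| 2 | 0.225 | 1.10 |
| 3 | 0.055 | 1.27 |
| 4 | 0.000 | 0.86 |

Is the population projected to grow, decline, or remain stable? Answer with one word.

R0 = Σ lx·mx = 0 + 0.28594 + 0.2475 + 0.06985 + 0 = 0.60329
R0 < 1, so the population is declining.

declining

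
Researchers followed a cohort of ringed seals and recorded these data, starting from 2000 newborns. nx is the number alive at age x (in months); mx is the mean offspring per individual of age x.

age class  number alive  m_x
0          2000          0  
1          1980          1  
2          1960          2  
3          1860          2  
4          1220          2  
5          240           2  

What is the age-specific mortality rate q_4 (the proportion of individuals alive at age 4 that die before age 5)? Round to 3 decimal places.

lx = nx/n0 = nx/2000: 1, 0.99, 0.98, 0.93, 0.61, 0.12
q_4 = (l_4 − l_5) / l_4 = (0.61 − 0.12) / 0.61
     = 0.49 / 0.61 = 0.803279… → 0.803

0.803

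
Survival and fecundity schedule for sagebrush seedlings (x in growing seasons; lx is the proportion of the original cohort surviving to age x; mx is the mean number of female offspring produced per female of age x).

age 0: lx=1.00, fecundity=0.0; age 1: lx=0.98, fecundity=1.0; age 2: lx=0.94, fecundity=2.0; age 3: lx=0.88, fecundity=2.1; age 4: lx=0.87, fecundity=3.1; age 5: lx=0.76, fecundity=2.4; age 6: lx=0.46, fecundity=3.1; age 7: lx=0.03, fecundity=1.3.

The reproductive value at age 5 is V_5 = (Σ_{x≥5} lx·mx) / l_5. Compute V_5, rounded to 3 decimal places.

lx·mx for x ≥ 5: 1.824, 1.426, 0.039 → sum = 3.289
V_5 = 3.289 / l_5 = 3.289 / 0.76 = 4.327632… → 4.328

4.328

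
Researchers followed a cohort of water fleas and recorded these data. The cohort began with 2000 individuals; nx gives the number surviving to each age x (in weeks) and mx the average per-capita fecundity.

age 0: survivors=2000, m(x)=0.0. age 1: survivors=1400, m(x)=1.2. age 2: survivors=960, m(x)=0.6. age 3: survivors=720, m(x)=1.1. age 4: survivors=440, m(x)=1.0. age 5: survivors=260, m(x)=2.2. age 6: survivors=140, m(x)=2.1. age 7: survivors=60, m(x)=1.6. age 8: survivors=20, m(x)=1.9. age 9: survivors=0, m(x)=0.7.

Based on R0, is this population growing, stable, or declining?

lx = nx/n0 = nx/2000: 1, 0.7, 0.48, 0.36, 0.22, 0.13, 0.07, 0.03, 0.01, 0
R0 = Σ lx·mx = 0 + 0.84 + 0.288 + 0.396 + 0.22 + 0.286 + 0.147 + 0.048 + 0.019 + 0 = 2.244
R0 > 1, so the population is growing.

growing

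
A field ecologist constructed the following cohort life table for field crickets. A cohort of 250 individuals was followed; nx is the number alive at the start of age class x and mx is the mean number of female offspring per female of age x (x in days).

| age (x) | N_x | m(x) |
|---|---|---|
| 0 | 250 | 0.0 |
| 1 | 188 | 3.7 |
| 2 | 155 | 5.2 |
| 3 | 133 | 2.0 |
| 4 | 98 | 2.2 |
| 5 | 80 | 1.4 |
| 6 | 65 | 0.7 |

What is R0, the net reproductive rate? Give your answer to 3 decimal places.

8.563

lx = nx/n0 = nx/250: 1, 0.752, 0.62, 0.532, 0.392, 0.32, 0.26
lx·mx by age: 0, 2.7824, 3.224, 1.064, 0.8624, 0.448, 0.182
R0 = Σ lx·mx = 8.5628 → 8.563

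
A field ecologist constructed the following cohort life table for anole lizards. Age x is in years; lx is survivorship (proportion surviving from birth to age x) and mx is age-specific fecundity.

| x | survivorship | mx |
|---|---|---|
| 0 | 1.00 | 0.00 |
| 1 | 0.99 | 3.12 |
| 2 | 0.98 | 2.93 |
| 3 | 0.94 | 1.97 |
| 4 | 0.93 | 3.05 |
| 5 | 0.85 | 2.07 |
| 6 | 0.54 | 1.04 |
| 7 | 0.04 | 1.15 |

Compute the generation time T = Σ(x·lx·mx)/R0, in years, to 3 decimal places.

2.937

lx·mx: 0, 3.0888, 2.8714, 1.8518, 2.8365, 1.7595, 0.5616, 0.046 → R0 = 13.0156
x·lx·mx: 0, 3.0888, 5.7428, 5.5554, 11.346, 8.7975, 3.3696, 0.322 → Σ = 38.2221
T = 38.2221 / 13.0156 = 2.936638… → 2.937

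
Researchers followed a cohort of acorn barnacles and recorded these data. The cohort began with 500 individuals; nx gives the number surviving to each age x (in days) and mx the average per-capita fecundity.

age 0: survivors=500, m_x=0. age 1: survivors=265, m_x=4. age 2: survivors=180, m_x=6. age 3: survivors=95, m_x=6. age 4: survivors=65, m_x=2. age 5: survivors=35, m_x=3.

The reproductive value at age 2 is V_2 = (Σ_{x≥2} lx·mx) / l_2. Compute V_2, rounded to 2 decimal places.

10.47

lx = nx/n0 = nx/500: 1, 0.53, 0.36, 0.19, 0.13, 0.07
lx·mx for x ≥ 2: 2.16, 1.14, 0.26, 0.21 → sum = 3.77
V_2 = 3.77 / l_2 = 3.77 / 0.36 = 10.472222… → 10.47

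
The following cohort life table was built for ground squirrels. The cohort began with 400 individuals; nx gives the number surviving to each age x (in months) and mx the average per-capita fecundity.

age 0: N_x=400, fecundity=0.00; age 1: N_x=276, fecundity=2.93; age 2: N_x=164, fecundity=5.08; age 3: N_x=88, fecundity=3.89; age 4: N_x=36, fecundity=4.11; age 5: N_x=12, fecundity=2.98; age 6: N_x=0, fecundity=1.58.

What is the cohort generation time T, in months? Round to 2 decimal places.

lx = nx/n0 = nx/400: 1, 0.69, 0.41, 0.22, 0.09, 0.03, 0
lx·mx: 0, 2.0217, 2.0828, 0.8558, 0.3699, 0.0894, 0 → R0 = 5.4196
x·lx·mx: 0, 2.0217, 4.1656, 2.5674, 1.4796, 0.447, 0 → Σ = 10.6813
T = 10.6813 / 5.4196 = 1.970865… → 1.97

1.97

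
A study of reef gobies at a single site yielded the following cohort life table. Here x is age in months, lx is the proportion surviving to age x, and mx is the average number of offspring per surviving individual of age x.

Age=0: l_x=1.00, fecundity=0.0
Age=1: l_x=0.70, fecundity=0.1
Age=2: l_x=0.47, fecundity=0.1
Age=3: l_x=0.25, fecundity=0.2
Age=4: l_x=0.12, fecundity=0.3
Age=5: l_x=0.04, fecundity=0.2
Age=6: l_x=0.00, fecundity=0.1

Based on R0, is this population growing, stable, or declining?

R0 = Σ lx·mx = 0 + 0.07 + 0.047 + 0.05 + 0.036 + 0.008 + 0 = 0.211
R0 < 1, so the population is declining.

declining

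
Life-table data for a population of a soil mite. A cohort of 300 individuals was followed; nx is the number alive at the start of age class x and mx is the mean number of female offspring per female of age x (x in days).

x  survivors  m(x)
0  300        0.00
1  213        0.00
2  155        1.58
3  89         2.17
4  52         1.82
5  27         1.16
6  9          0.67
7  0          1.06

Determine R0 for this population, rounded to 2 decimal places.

lx = nx/n0 = nx/300: 1, 0.71, 0.51667…, 0.29667…, 0.17333…, 0.09, 0.03, 0
lx·mx by age: 0, 0, 0.816333…, 0.643767…, 0.315467…, 0.1044, 0.0201, 0
R0 = Σ lx·mx = 1.900067… → 1.90

1.90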